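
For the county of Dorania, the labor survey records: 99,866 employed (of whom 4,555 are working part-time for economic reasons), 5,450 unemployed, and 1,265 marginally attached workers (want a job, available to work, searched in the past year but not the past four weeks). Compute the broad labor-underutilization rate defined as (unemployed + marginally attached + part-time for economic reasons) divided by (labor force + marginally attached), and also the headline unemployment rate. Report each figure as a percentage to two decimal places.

Broad underutilization rate ≈ 10.57%; headline unemployment rate ≈ 5.17%.

Labor force = 99,866 + 5,450 = 105,316.
Numerator = 5,450 + 1,265 + 4,555 = 11,270.
Denominator = 105,316 + 1,265 = 106,581.
Broad rate = 11,270 / 106,581 = 10.57%.
Headline unemployment rate = 5,450 / 105,316 = 5.17%.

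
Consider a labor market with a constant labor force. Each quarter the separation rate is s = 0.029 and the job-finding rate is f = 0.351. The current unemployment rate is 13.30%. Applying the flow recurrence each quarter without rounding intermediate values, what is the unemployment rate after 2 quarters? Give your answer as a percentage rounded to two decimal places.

Unemployment rate after two quarters ≈ 9.81%.

With a fixed labor force, u_{t+1} = u_t + s·(1−u_t) − f·u_t = u_t·(1−s−f) + s.
Here 1−s−f = 0.620 and s = 0.029.
u_1 = 0.133000 × 0.620 + 0.029 = 0.111460.
u_2 = 0.111460 × 0.620 + 0.029 = 0.098105.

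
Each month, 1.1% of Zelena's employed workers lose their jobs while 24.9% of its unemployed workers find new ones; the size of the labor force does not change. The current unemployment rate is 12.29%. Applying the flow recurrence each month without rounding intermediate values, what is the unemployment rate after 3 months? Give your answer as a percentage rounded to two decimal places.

With a fixed labor force, u_{t+1} = u_t + s·(1−u_t) − f·u_t = u_t·(1−s−f) + s.
Here 1−s−f = 0.740 and s = 0.011.
u_1 = 0.122900 × 0.740 + 0.011 = 0.101946.
u_2 = 0.101946 × 0.740 + 0.011 = 0.086440.
u_3 = 0.086440 × 0.740 + 0.011 = 0.074966.

Unemployment rate after three months ≈ 7.50%.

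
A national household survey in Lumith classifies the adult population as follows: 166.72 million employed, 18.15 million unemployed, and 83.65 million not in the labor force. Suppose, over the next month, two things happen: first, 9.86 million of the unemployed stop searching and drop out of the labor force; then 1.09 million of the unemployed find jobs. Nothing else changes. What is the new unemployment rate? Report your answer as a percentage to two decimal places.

New unemployment rate ≈ 4.11%.

Initially, labor force = 166.72 + 18.15 = 184.87 million, so u = 18.15/184.87 = 9.82%.
After the first change, unemployed and labor force both fall by 9.86 → E = 166.72, U = 8.29, labor force = 175.01 million.
After the second change, unemployed falls and employed rises by 1.09; labor force unchanged → E = 167.81, U = 7.20, labor force = 175.01 million.
New unemployment rate = 7.20 / 175.01 = 4.11%.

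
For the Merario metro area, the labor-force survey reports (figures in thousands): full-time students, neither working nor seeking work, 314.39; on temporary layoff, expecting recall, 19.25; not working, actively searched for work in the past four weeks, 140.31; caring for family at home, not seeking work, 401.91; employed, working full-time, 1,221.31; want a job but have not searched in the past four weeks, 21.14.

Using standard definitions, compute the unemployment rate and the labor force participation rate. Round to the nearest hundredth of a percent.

Employed = 1,221.31 thousand.
Unemployed = 19.25 + 140.31 = 159.56 thousand (jobless and actively searching, or on temporary layoff).
Labor force = 1,221.31 + 159.56 = 1,380.87 thousand.
Not in labor force = 314.39 + 401.91 + 21.14 = 737.44 thousand (those not working and not actively searching are outside the labor force — including those who want a job but have given up searching).
Civilian working-age population = 1,380.87 + 737.44 = 2,118.31 thousand.
Unemployment rate = 159.56 / 1,380.87 = 11.56%.
Labor force participation rate = 1,380.87 / 2,118.31 = 65.19%.

Unemployment rate ≈ 11.56%; labor force participation rate ≈ 65.19%.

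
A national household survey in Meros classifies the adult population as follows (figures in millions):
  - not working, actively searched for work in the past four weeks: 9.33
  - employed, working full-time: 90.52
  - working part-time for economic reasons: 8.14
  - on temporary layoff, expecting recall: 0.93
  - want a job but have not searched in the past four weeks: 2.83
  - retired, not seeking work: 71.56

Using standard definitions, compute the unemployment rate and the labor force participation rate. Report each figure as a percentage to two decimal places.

Employed = 90.52 + 8.14 = 98.66 million (anyone who worked, including part-time for economic reasons, counts as employed).
Unemployed = 9.33 + 0.93 = 10.26 million (jobless and actively searching, or on temporary layoff).
Labor force = 98.66 + 10.26 = 108.92 million.
Not in labor force = 2.83 + 71.56 = 74.39 million (those not working and not actively searching are outside the labor force — including those who want a job but have given up searching).
Civilian working-age population = 108.92 + 74.39 = 183.31 million.
Unemployment rate = 10.26 / 108.92 = 9.42%.
Labor force participation rate = 108.92 / 183.31 = 59.42%.

Unemployment rate ≈ 9.42%; labor force participation rate ≈ 59.42%.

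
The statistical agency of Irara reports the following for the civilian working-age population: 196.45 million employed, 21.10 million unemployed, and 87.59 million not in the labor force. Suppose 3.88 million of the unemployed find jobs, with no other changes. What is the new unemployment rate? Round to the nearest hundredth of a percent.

Initially, labor force = 196.45 + 21.10 = 217.55 million, so u = 21.10/217.55 = 9.70%.
After the change, unemployed falls and employed rises by 3.88; labor force unchanged → E = 200.33, U = 17.22, labor force = 217.55 million.
New unemployment rate = 17.22 / 217.55 = 7.92%.

New unemployment rate ≈ 7.92%.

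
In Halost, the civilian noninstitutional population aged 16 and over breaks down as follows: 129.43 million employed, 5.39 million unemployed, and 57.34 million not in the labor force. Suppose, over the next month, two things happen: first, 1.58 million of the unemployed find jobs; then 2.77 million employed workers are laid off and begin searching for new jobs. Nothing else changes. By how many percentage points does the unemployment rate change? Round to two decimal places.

Initially, labor force = 129.43 + 5.39 = 134.82 million, so u = 5.39/134.82 = 4.00%.
After the first change, unemployed falls and employed rises by 1.58; labor force unchanged → E = 131.01, U = 3.81, labor force = 134.82 million.
After the second change, employed falls and unemployed rises by 2.77; labor force unchanged → E = 128.24, U = 6.58, labor force = 134.82 million.
New unemployment rate = 6.58 / 134.82 = 4.88%.
Change = 4.88% − 4.00% = +0.88 percentage points.

The unemployment rate changes by +0.88 percentage points.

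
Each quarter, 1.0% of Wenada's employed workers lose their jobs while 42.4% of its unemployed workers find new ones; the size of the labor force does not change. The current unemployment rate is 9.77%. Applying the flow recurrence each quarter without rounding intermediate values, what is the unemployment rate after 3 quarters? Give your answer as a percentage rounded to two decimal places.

Unemployment rate after three quarters ≈ 3.66%.

With a fixed labor force, u_{t+1} = u_t + s·(1−u_t) − f·u_t = u_t·(1−s−f) + s.
Here 1−s−f = 0.566 and s = 0.010.
u_1 = 0.097700 × 0.566 + 0.010 = 0.065298.
u_2 = 0.065298 × 0.566 + 0.010 = 0.046959.
u_3 = 0.046959 × 0.566 + 0.010 = 0.036579.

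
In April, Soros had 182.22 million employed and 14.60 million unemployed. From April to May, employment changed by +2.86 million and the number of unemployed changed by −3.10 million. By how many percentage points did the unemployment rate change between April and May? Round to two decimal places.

April: labor force = 182.22 + 14.60 = 196.82; u = 14.60/196.82 = 7.42%.
May: labor force = 185.08 + 11.50 = 196.58; u = 11.50/196.58 = 5.85%.
Change = 5.85% − 7.42% = −1.57 pp.

The unemployment rate changed by −1.57 percentage points.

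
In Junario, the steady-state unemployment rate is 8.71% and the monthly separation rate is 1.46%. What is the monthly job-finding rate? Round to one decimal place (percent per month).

From u* = s/(s+f): f = s·(1−u)/u.
f = 1.46 × (1 − 0.0871) / 0.0871 = 1.3328 / 0.0871 ≈ 15.3% per month.

Job-finding rate ≈ 15.3% per month.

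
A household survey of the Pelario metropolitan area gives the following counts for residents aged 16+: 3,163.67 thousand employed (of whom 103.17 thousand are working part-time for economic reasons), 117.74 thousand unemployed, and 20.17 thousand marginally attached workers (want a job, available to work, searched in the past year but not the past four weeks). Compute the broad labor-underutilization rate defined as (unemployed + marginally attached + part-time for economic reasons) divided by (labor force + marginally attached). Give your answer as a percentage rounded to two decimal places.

Labor force = 3,163.67 + 117.74 = 3,281.41 thousand.
Numerator = 117.74 + 20.17 + 103.17 = 241.08 thousand.
Denominator = 3,281.41 + 20.17 = 3,301.58 thousand.
Broad rate = 241.08 / 3,301.58 = 7.30%.

Broad underutilization rate ≈ 7.30%.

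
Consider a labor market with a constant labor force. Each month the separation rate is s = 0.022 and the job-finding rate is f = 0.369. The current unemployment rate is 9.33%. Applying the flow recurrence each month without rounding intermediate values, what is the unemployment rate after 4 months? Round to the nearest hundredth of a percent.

Unemployment rate after four months ≈ 6.14%.

With a fixed labor force, u_{t+1} = u_t + s·(1−u_t) − f·u_t = u_t·(1−s−f) + s.
Here 1−s−f = 0.609 and s = 0.022.
u_1 = 0.093300 × 0.609 + 0.022 = 0.078820.
u_2 = 0.078820 × 0.609 + 0.022 = 0.070001.
u_3 = 0.070001 × 0.609 + 0.022 = 0.064631.
u_4 = 0.064631 × 0.609 + 0.022 = 0.061360.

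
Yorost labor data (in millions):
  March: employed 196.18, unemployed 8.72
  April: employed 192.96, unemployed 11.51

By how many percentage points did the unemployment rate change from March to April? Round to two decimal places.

The unemployment rate changed by +1.37 percentage points.

March: labor force = 196.18 + 8.72 = 204.90; u = 8.72/204.90 = 4.26%.
April: labor force = 192.96 + 11.51 = 204.47; u = 11.51/204.47 = 5.63%.
Change = 5.63% − 4.26% = +1.37 pp.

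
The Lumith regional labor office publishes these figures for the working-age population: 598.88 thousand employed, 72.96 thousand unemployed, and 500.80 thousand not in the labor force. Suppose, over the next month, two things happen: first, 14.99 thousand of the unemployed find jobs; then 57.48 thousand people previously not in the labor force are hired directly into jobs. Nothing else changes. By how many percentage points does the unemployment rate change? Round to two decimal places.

The unemployment rate changes by −2.91 percentage points.

Initially, labor force = 598.88 + 72.96 = 671.84 thousand, so u = 72.96/671.84 = 10.86%.
After the first change, unemployed falls and employed rises by 14.99; labor force unchanged → E = 613.87, U = 57.97, labor force = 671.84 thousand.
After the second change, employed and labor force both rise by 57.48; unemployed unchanged → E = 671.35, U = 57.97, labor force = 729.32 thousand.
New unemployment rate = 57.97 / 729.32 = 7.95%.
Change = 7.95% − 10.86% = −2.91 percentage points.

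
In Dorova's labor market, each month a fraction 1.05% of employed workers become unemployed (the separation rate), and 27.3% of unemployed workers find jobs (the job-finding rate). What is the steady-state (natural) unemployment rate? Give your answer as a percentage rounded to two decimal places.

At steady state the flows balance: s·E = f·U, so U/(E+U) = s/(s+f).
u* = 1.05 / (1.05 + 27.3) = 1.05 / 28.35 = 3.70%.

Steady-state unemployment rate ≈ 3.70%.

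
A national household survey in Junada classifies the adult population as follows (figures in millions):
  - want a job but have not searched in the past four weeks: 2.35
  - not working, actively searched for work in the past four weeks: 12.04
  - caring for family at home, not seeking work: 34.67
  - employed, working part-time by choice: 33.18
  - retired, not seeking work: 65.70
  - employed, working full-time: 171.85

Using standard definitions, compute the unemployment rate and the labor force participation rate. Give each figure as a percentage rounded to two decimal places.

Employed = 33.18 + 171.85 = 205.03 million.
Unemployed = 12.04 million.
Labor force = 205.03 + 12.04 = 217.07 million.
Not in labor force = 2.35 + 34.67 + 65.70 = 102.72 million (those not working and not actively searching are outside the labor force — including those who want a job but have given up searching).
Civilian working-age population = 217.07 + 102.72 = 319.79 million.
Unemployment rate = 12.04 / 217.07 = 5.55%.
Labor force participation rate = 217.07 / 319.79 = 67.88%.

Unemployment rate ≈ 5.55%; labor force participation rate ≈ 67.88%.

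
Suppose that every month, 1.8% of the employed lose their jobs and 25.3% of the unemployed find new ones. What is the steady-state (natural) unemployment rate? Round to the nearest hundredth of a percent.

At steady state the flows balance: s·E = f·U, so U/(E+U) = s/(s+f).
u* = 1.8 / (1.8 + 25.3) = 1.8 / 27.10 = 6.64%.

Steady-state unemployment rate ≈ 6.64%.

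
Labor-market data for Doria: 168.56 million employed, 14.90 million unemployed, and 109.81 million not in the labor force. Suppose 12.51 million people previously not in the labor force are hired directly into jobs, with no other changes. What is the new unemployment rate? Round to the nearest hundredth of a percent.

New unemployment rate ≈ 7.60%.

Initially, labor force = 168.56 + 14.90 = 183.46 million, so u = 14.90/183.46 = 8.12%.
After the change, employed and labor force both rise by 12.51; unemployed unchanged → E = 181.07, U = 14.90, labor force = 195.97 million.
New unemployment rate = 14.90 / 195.97 = 7.60%.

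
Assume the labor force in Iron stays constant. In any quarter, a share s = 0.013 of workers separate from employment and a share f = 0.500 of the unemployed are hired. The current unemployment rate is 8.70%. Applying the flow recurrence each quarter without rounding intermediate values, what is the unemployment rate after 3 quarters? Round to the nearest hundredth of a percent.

Unemployment rate after three quarters ≈ 3.25%.

With a fixed labor force, u_{t+1} = u_t + s·(1−u_t) − f·u_t = u_t·(1−s−f) + s.
Here 1−s−f = 0.487 and s = 0.013.
u_1 = 0.087000 × 0.487 + 0.013 = 0.055369.
u_2 = 0.055369 × 0.487 + 0.013 = 0.039965.
u_3 = 0.039965 × 0.487 + 0.013 = 0.032463.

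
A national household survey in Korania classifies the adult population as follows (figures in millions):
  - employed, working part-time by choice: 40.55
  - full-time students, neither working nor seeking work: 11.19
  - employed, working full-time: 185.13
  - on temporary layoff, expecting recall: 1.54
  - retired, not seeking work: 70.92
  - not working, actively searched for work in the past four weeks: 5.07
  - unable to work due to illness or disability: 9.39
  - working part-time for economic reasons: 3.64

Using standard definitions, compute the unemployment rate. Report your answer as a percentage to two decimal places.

Unemployment rate ≈ 2.80%.

Employed = 40.55 + 185.13 + 3.64 = 229.32 million (anyone who worked, including part-time for economic reasons, counts as employed).
Unemployed = 1.54 + 5.07 = 6.61 million (jobless and actively searching, or on temporary layoff).
Labor force = 229.32 + 6.61 = 235.93 million.
Unemployment rate = 6.61 / 235.93 = 2.80%.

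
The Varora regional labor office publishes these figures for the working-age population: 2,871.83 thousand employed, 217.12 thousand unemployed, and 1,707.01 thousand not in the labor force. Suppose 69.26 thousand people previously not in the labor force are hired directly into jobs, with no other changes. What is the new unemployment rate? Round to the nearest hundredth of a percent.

New unemployment rate ≈ 6.87%.

Initially, labor force = 2,871.83 + 217.12 = 3,088.95 thousand, so u = 217.12/3,088.95 = 7.03%.
After the change, employed and labor force both rise by 69.26; unemployed unchanged → E = 2,941.09, U = 217.12, labor force = 3,158.21 thousand.
New unemployment rate = 217.12 / 3,158.21 = 6.87%.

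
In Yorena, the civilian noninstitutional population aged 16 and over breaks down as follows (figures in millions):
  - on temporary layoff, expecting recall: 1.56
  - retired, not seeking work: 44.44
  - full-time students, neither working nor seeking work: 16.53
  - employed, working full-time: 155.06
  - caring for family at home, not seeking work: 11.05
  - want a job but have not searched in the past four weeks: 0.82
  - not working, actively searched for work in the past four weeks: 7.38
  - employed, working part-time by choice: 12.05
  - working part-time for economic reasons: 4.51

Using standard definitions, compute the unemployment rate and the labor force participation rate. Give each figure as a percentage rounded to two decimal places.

Unemployment rate ≈ 4.95%; labor force participation rate ≈ 71.25%.

Employed = 155.06 + 12.05 + 4.51 = 171.62 million (anyone who worked, including part-time for economic reasons, counts as employed).
Unemployed = 1.56 + 7.38 = 8.94 million (jobless and actively searching, or on temporary layoff).
Labor force = 171.62 + 8.94 = 180.56 million.
Not in labor force = 44.44 + 16.53 + 11.05 + 0.82 = 72.84 million (those not working and not actively searching are outside the labor force — including those who want a job but have given up searching).
Civilian working-age population = 180.56 + 72.84 = 253.40 million.
Unemployment rate = 8.94 / 180.56 = 4.95%.
Labor force participation rate = 180.56 / 253.40 = 71.25%.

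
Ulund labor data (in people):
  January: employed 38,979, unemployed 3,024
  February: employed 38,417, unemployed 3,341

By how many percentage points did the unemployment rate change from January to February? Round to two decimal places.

The unemployment rate changed by +0.80 percentage points.

January: labor force = 38,979 + 3,024 = 42,003; u = 3,024/42,003 = 7.20%.
February: labor force = 38,417 + 3,341 = 41,758; u = 3,341/41,758 = 8.00%.
Change = 8.00% − 7.20% = +0.80 pp.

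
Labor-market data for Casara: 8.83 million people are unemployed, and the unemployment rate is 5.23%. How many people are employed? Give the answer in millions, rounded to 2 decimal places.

About 160.00 million are employed.

Labor force = U / u = 8.83 / 0.0523 ≈ 168.83 million.
Employed = labor force − unemployed = 168.83 − 8.83 = 160.00 million.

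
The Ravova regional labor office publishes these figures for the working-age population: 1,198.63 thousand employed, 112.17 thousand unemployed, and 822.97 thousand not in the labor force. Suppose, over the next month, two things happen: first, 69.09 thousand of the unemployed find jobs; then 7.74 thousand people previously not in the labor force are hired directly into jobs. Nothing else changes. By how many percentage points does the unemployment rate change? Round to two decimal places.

The unemployment rate changes by −5.29 percentage points.

Initially, labor force = 1,198.63 + 112.17 = 1,310.80 thousand, so u = 112.17/1,310.80 = 8.56%.
After the first change, unemployed falls and employed rises by 69.09; labor force unchanged → E = 1,267.72, U = 43.08, labor force = 1,310.80 thousand.
After the second change, employed and labor force both rise by 7.74; unemployed unchanged → E = 1,275.46, U = 43.08, labor force = 1,318.54 thousand.
New unemployment rate = 43.08 / 1,318.54 = 3.27%.
Change = 3.27% − 8.56% = −5.29 percentage points.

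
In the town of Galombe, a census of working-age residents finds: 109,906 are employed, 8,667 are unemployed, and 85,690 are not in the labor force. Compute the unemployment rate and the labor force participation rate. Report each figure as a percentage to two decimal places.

Labor force = employed + unemployed = 109,906 + 8,667 = 118,573.
Working-age population = 118,573 + 85,690 = 204,263.
Unemployment rate = 8,667 / 118,573 = 7.31%.
Labor force participation rate = 118,573 / 204,263 = 58.05%.

Unemployment rate ≈ 7.31%; labor force participation rate ≈ 58.05%.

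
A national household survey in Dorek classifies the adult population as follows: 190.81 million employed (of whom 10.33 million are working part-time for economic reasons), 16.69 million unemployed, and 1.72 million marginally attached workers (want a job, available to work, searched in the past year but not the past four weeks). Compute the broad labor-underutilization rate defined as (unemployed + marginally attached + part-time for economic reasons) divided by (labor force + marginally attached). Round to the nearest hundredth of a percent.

Broad underutilization rate ≈ 13.74%.

Labor force = 190.81 + 16.69 = 207.50 million.
Numerator = 16.69 + 1.72 + 10.33 = 28.74 million.
Denominator = 207.50 + 1.72 = 209.22 million.
Broad rate = 28.74 / 209.22 = 13.74%.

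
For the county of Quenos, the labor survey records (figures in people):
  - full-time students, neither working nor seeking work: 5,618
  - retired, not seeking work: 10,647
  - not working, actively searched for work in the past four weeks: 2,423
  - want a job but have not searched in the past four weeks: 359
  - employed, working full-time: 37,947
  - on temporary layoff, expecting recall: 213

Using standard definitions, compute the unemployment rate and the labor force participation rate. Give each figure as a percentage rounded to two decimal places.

Unemployment rate ≈ 6.50%; labor force participation rate ≈ 70.94%.

Employed = 37,947.
Unemployed = 2,423 + 213 = 2,636 (jobless and actively searching, or on temporary layoff).
Labor force = 37,947 + 2,636 = 40,583.
Not in labor force = 5,618 + 10,647 + 359 = 16,624 (those not working and not actively searching are outside the labor force — including those who want a job but have given up searching).
Civilian working-age population = 40,583 + 16,624 = 57,207.
Unemployment rate = 2,636 / 40,583 = 6.50%.
Labor force participation rate = 40,583 / 57,207 = 70.94%.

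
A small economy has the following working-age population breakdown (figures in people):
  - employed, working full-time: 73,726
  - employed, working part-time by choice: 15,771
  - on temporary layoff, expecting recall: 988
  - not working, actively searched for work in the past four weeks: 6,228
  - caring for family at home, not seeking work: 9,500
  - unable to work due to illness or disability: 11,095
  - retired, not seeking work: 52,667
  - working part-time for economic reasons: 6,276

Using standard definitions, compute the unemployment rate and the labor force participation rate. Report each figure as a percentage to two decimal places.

Unemployment rate ≈ 7.01%; labor force participation rate ≈ 58.43%.

Employed = 73,726 + 15,771 + 6,276 = 95,773 (anyone who worked, including part-time for economic reasons, counts as employed).
Unemployed = 988 + 6,228 = 7,216 (jobless and actively searching, or on temporary layoff).
Labor force = 95,773 + 7,216 = 102,989.
Not in labor force = 9,500 + 11,095 + 52,667 = 73,262 (those not working and not actively searching are outside the labor force).
Civilian working-age population = 102,989 + 73,262 = 176,251.
Unemployment rate = 7,216 / 102,989 = 7.01%.
Labor force participation rate = 102,989 / 176,251 = 58.43%.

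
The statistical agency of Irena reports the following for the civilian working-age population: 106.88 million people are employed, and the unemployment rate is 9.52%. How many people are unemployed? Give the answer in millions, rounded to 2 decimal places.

Let U be the number unemployed. The labor force is E + U, and U/(E+U) = 0.0952.
So U = 0.0952 × 106.88 / (1 − 0.0952) = 10.1750 / 0.9048 ≈ 11.25 million.

About 11.25 million are unemployed.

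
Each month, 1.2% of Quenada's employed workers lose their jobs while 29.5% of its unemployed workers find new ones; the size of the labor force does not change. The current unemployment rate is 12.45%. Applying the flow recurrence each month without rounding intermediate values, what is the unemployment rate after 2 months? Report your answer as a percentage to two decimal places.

Unemployment rate after two months ≈ 8.01%.

With a fixed labor force, u_{t+1} = u_t + s·(1−u_t) − f·u_t = u_t·(1−s−f) + s.
Here 1−s−f = 0.693 and s = 0.012.
u_1 = 0.124500 × 0.693 + 0.012 = 0.098278.
u_2 = 0.098278 × 0.693 + 0.012 = 0.080107.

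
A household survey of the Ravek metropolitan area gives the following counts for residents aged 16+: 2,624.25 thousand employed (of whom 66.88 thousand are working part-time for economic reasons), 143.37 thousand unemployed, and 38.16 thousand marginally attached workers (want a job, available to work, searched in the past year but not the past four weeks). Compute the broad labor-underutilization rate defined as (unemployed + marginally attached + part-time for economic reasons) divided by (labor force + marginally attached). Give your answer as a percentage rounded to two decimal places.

Labor force = 2,624.25 + 143.37 = 2,767.62 thousand.
Numerator = 143.37 + 38.16 + 66.88 = 248.41 thousand.
Denominator = 2,767.62 + 38.16 = 2,805.78 thousand.
Broad rate = 248.41 / 2,805.78 = 8.85%.

Broad underutilization rate ≈ 8.85%.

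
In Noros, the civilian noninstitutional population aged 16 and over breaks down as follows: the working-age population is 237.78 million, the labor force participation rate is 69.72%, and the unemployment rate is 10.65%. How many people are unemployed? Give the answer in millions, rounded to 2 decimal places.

Labor force = 0.6972 × 237.78 = 165.78 million.
Unemployed = 0.1065 × 165.78 ≈ 17.66 million.

About 17.66 million are unemployed.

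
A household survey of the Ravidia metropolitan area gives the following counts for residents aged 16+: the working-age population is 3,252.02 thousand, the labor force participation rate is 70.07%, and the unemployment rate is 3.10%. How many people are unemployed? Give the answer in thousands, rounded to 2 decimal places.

Labor force = 0.7007 × 3,252.02 = 2,278.69 thousand.
Unemployed = 0.0310 × 2,278.69 ≈ 70.64 thousand.

About 70.64 thousand are unemployed.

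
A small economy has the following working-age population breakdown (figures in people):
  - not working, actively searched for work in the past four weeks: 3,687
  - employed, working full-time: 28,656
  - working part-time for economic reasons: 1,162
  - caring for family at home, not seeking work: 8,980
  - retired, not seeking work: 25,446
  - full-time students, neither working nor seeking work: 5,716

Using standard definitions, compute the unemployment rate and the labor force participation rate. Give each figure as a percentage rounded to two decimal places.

Employed = 28,656 + 1,162 = 29,818 (anyone who worked, including part-time for economic reasons, counts as employed).
Unemployed = 3,687.
Labor force = 29,818 + 3,687 = 33,505.
Not in labor force = 8,980 + 25,446 + 5,716 = 40,142 (those not working and not actively searching are outside the labor force).
Civilian working-age population = 33,505 + 40,142 = 73,647.
Unemployment rate = 3,687 / 33,505 = 11.00%.
Labor force participation rate = 33,505 / 73,647 = 45.49%.

Unemployment rate ≈ 11.00%; labor force participation rate ≈ 45.49%.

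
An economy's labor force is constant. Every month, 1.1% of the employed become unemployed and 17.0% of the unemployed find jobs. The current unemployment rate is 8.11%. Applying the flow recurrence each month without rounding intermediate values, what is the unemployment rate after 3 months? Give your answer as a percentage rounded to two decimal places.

Unemployment rate after three months ≈ 7.19%.

With a fixed labor force, u_{t+1} = u_t + s·(1−u_t) − f·u_t = u_t·(1−s−f) + s.
Here 1−s−f = 0.819 and s = 0.011.
u_1 = 0.081100 × 0.819 + 0.011 = 0.077421.
u_2 = 0.077421 × 0.819 + 0.011 = 0.074408.
u_3 = 0.074408 × 0.819 + 0.011 = 0.071940.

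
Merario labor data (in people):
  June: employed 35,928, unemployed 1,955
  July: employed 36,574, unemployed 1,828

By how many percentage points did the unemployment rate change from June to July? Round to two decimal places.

June: labor force = 35,928 + 1,955 = 37,883; u = 1,955/37,883 = 5.16%.
July: labor force = 36,574 + 1,828 = 38,402; u = 1,828/38,402 = 4.76%.
Change = 4.76% − 5.16% = −0.40 pp.

The unemployment rate changed by −0.40 percentage points.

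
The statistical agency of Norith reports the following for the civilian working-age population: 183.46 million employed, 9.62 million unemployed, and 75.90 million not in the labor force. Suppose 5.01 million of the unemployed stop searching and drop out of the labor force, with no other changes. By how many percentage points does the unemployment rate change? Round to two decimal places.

The unemployment rate changes by −2.53 percentage points.

Initially, labor force = 183.46 + 9.62 = 193.08 million, so u = 9.62/193.08 = 4.98%.
After the change, unemployed and labor force both fall by 5.01 → E = 183.46, U = 4.61, labor force = 188.07 million.
New unemployment rate = 4.61 / 188.07 = 2.45%.
Change = 2.45% − 4.98% = −2.53 percentage points.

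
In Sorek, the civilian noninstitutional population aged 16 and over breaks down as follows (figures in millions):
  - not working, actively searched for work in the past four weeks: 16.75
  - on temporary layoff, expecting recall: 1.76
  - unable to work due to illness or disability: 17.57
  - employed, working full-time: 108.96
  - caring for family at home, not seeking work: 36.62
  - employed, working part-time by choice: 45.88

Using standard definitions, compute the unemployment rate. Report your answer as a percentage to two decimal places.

Unemployment rate ≈ 10.68%.

Employed = 108.96 + 45.88 = 154.84 million.
Unemployed = 16.75 + 1.76 = 18.51 million (jobless and actively searching, or on temporary layoff).
Labor force = 154.84 + 18.51 = 173.35 million.
Unemployment rate = 18.51 / 173.35 = 10.68%.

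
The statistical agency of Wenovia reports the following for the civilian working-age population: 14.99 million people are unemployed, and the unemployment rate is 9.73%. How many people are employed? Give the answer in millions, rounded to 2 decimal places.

About 139.07 million are employed.

Labor force = U / u = 14.99 / 0.0973 ≈ 154.06 million.
Employed = labor force − unemployed = 154.06 − 14.99 = 139.07 million.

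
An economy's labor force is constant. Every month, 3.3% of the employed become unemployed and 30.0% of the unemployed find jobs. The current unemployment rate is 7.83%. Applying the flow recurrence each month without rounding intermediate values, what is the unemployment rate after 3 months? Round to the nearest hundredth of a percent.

Unemployment rate after three months ≈ 9.29%.

With a fixed labor force, u_{t+1} = u_t + s·(1−u_t) − f·u_t = u_t·(1−s−f) + s.
Here 1−s−f = 0.667 and s = 0.033.
u_1 = 0.078300 × 0.667 + 0.033 = 0.085226.
u_2 = 0.085226 × 0.667 + 0.033 = 0.089846.
u_3 = 0.089846 × 0.667 + 0.033 = 0.092927.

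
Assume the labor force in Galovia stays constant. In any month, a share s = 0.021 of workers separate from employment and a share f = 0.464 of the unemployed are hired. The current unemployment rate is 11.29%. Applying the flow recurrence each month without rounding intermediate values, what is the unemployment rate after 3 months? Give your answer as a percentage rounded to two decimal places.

With a fixed labor force, u_{t+1} = u_t + s·(1−u_t) − f·u_t = u_t·(1−s−f) + s.
Here 1−s−f = 0.515 and s = 0.021.
u_1 = 0.112900 × 0.515 + 0.021 = 0.079144.
u_2 = 0.079144 × 0.515 + 0.021 = 0.061759.
u_3 = 0.061759 × 0.515 + 0.021 = 0.052806.

Unemployment rate after three months ≈ 5.28%.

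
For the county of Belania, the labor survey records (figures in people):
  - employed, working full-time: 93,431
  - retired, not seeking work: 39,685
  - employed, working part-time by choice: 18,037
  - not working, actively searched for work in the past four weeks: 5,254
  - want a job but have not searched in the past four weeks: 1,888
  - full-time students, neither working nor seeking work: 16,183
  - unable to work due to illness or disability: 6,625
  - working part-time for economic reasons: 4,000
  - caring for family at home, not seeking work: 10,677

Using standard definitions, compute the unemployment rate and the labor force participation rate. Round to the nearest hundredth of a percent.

Unemployment rate ≈ 4.35%; labor force participation rate ≈ 61.66%.

Employed = 93,431 + 18,037 + 4,000 = 115,468 (anyone who worked, including part-time for economic reasons, counts as employed).
Unemployed = 5,254.
Labor force = 115,468 + 5,254 = 120,722.
Not in labor force = 39,685 + 1,888 + 16,183 + 6,625 + 10,677 = 75,058 (those not working and not actively searching are outside the labor force — including those who want a job but have given up searching).
Civilian working-age population = 120,722 + 75,058 = 195,780.
Unemployment rate = 5,254 / 120,722 = 4.35%.
Labor force participation rate = 120,722 / 195,780 = 61.66%.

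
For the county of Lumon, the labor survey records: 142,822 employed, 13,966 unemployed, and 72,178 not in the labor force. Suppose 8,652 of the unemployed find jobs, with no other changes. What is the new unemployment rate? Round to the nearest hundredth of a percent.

New unemployment rate ≈ 3.39%.

Initially, labor force = 142,822 + 13,966 = 156,788, so u = 13,966/156,788 = 8.91%.
After the change, unemployed falls and employed rises by 8,652; labor force unchanged → E = 151,474, U = 5,314, labor force = 156,788.
New unemployment rate = 5,314 / 156,788 = 3.39%.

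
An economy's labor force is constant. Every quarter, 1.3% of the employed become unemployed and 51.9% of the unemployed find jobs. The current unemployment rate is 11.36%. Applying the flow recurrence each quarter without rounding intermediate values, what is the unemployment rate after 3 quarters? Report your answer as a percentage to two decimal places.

Unemployment rate after three quarters ≈ 3.36%.

With a fixed labor force, u_{t+1} = u_t + s·(1−u_t) − f·u_t = u_t·(1−s−f) + s.
Here 1−s−f = 0.468 and s = 0.013.
u_1 = 0.113600 × 0.468 + 0.013 = 0.066165.
u_2 = 0.066165 × 0.468 + 0.013 = 0.043965.
u_3 = 0.043965 × 0.468 + 0.013 = 0.033576.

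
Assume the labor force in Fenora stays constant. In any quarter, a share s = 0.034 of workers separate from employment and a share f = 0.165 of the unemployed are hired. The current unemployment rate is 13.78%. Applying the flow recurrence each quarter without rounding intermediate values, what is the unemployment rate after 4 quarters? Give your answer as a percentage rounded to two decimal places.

With a fixed labor force, u_{t+1} = u_t + s·(1−u_t) − f·u_t = u_t·(1−s−f) + s.
Here 1−s−f = 0.801 and s = 0.034.
u_1 = 0.137800 × 0.801 + 0.034 = 0.144378.
u_2 = 0.144378 × 0.801 + 0.034 = 0.149647.
u_3 = 0.149647 × 0.801 + 0.034 = 0.153867.
u_4 = 0.153867 × 0.801 + 0.034 = 0.157247.

Unemployment rate after four quarters ≈ 15.72%.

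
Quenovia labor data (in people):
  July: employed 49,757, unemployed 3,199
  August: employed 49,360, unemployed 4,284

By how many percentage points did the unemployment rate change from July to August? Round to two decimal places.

July: labor force = 49,757 + 3,199 = 52,956; u = 3,199/52,956 = 6.04%.
August: labor force = 49,360 + 4,284 = 53,644; u = 4,284/53,644 = 7.99%.
Change = 7.99% − 6.04% = +1.95 pp.

The unemployment rate changed by +1.95 percentage points.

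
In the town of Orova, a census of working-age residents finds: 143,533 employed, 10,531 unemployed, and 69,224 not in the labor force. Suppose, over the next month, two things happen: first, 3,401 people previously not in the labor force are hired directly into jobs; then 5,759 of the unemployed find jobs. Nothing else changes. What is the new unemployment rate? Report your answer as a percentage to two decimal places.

Initially, labor force = 143,533 + 10,531 = 154,064, so u = 10,531/154,064 = 6.84%.
After the first change, employed and labor force both rise by 3,401; unemployed unchanged → E = 146,934, U = 10,531, labor force = 157,465.
After the second change, unemployed falls and employed rises by 5,759; labor force unchanged → E = 152,693, U = 4,772, labor force = 157,465.
New unemployment rate = 4,772 / 157,465 = 3.03%.

New unemployment rate ≈ 3.03%.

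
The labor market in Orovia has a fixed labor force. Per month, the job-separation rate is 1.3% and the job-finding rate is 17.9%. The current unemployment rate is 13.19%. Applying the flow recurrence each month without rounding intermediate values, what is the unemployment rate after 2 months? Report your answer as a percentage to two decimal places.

With a fixed labor force, u_{t+1} = u_t + s·(1−u_t) − f·u_t = u_t·(1−s−f) + s.
Here 1−s−f = 0.808 and s = 0.013.
u_1 = 0.131900 × 0.808 + 0.013 = 0.119575.
u_2 = 0.119575 × 0.808 + 0.013 = 0.109617.

Unemployment rate after two months ≈ 10.96%.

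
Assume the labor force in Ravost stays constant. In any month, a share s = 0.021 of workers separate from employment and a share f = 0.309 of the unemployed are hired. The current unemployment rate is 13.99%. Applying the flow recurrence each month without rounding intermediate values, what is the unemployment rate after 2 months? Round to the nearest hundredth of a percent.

With a fixed labor force, u_{t+1} = u_t + s·(1−u_t) − f·u_t = u_t·(1−s−f) + s.
Here 1−s−f = 0.670 and s = 0.021.
u_1 = 0.139900 × 0.670 + 0.021 = 0.114733.
u_2 = 0.114733 × 0.670 + 0.021 = 0.097871.

Unemployment rate after two months ≈ 9.79%.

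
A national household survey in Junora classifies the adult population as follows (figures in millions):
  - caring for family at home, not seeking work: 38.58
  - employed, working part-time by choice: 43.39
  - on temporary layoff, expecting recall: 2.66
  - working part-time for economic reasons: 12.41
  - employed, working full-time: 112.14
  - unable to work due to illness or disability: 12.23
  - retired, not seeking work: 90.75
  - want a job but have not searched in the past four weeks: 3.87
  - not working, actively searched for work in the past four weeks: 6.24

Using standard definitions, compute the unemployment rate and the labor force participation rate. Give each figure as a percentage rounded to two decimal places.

Employed = 43.39 + 12.41 + 112.14 = 167.94 million (anyone who worked, including part-time for economic reasons, counts as employed).
Unemployed = 2.66 + 6.24 = 8.90 million (jobless and actively searching, or on temporary layoff).
Labor force = 167.94 + 8.90 = 176.84 million.
Not in labor force = 38.58 + 12.23 + 90.75 + 3.87 = 145.43 million (those not working and not actively searching are outside the labor force — including those who want a job but have given up searching).
Civilian working-age population = 176.84 + 145.43 = 322.27 million.
Unemployment rate = 8.90 / 176.84 = 5.03%.
Labor force participation rate = 176.84 / 322.27 = 54.87%.

Unemployment rate ≈ 5.03%; labor force participation rate ≈ 54.87%.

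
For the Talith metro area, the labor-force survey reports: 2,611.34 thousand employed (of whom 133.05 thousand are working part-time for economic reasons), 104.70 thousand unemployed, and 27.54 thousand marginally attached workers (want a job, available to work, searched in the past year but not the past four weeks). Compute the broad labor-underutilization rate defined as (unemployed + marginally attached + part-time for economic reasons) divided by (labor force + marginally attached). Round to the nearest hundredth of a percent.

Labor force = 2,611.34 + 104.70 = 2,716.04 thousand.
Numerator = 104.70 + 27.54 + 133.05 = 265.29 thousand.
Denominator = 2,716.04 + 27.54 = 2,743.58 thousand.
Broad rate = 265.29 / 2,743.58 = 9.67%.

Broad underutilization rate ≈ 9.67%.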